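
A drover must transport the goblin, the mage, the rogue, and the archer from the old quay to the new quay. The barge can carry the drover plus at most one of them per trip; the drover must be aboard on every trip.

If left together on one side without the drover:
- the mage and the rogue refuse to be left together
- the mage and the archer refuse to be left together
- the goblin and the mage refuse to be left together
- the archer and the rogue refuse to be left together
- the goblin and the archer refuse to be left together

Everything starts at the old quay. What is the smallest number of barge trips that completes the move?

Whatever the first load, the items left behind include a forbidden pair without the drover. No opening move is safe, so no plan exists.

impossible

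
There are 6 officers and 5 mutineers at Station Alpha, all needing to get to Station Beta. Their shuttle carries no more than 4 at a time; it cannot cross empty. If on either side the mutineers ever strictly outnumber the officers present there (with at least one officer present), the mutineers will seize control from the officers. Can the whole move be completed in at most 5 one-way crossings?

Counting alone: each trip to Station Beta takes at most 4 across and each return brings at least 1 back, so after t trips out (and t−1 returns) at most 4t − (t−1) of the 11 are across; that first reaches 11 at t = 4, so at least 7 crossings are needed.
Since 5 < 7, 5 crossings cannot be enough. (The shortest complete plan in fact takes 7:)
1. 2 mutineers → Station Beta.  (Station Alpha: 6O 3M; Station Beta: 0O 2M)
2. 1 mutineer ← Station Alpha.  (Station Alpha: 6O 4M; Station Beta: 0O 1M)
3. 4 mutineers → Station Beta.  (Station Alpha: 6O 0M; Station Beta: 0O 5M)
4. 1 mutineer ← Station Alpha.  (Station Alpha: 6O 1M; Station Beta: 0O 4M)
5. 4 officers → Station Beta.  (Station Alpha: 2O 1M; Station Beta: 4O 4M)
6. 1 mutineer ← Station Alpha.  (Station Alpha: 2O 2M; Station Beta: 4O 3M)
7. 2 officers and 2 mutineers → Station Beta.  (Station Alpha: 0O 0M; Station Beta: 6O 5M)

No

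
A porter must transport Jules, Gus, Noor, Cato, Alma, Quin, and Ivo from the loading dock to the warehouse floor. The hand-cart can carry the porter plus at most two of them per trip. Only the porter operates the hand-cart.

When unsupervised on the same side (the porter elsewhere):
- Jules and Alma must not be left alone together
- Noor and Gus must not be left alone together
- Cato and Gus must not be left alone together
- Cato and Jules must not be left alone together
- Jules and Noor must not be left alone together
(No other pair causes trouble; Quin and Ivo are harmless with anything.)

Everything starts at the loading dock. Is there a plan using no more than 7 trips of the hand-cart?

Counting alone: the porter can take at most 2 across per trip to the warehouse floor, so moving all 7 needs at least 4 loaded trips out, with a return between consecutive ones — at least 7 crossings.
The safety rule pushes this higher. Following every safe sequence of crossings, the most of the 7 that can be at the warehouse floor as the hand-cart arrives there on crossing 7 is 6 — never all 7.
So the move cannot be finished within 7 crossings. (The shortest complete plan takes 9:)
1. Porter goes to the warehouse floor with Gus and Jules.  [the loading dock: Alma, Cato, Ivo, Noor, Quin | the warehouse floor: Gus, Jules]
2. Porter goes back to the loading dock alone.  [the loading dock: Alma, Cato, Ivo, Noor, Quin | the warehouse floor: Gus, Jules]
3. Porter goes to the warehouse floor with Noor.  [the loading dock: Alma, Cato, Ivo, Quin | the warehouse floor: Gus, Jules, Noor]
4. Porter goes back to the loading dock with Gus and Jules.  [the loading dock: Alma, Cato, Gus, Ivo, Jules, Quin | the warehouse floor: Noor]
5. Porter goes to the warehouse floor with Alma and Cato.  [the loading dock: Gus, Ivo, Jules, Quin | the warehouse floor: Alma, Cato, Noor]
6. Porter goes back to the loading dock alone.  [the loading dock: Gus, Ivo, Jules, Quin | the warehouse floor: Alma, Cato, Noor]
7. Porter goes to the warehouse floor with Ivo and Quin.  [the loading dock: Gus, Jules | the warehouse floor: Alma, Cato, Ivo, Noor, Quin]
8. Porter goes back to the loading dock alone.  [the loading dock: Gus, Jules | the warehouse floor: Alma, Cato, Ivo, Noor, Quin]
9. Porter goes to the warehouse floor with Gus and Jules.  [the loading dock: — | the warehouse floor: Alma, Cato, Gus, Ivo, Jules, Noor, Quin]

No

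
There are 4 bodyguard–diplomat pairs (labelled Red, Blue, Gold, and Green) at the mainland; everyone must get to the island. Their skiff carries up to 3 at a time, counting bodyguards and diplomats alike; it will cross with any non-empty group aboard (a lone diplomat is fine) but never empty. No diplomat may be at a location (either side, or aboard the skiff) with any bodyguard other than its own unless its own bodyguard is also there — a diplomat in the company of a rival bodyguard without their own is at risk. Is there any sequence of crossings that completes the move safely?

1. bodyguard Red and diplomat Red cross → the island.
2. bodyguard Red crosses ← the mainland.
3. bodyguard Blue, bodyguard Red, and diplomat Blue cross → the island.
4. bodyguard Red and diplomat Red cross ← the mainland.
5. bodyguard Gold, bodyguard Green, and bodyguard Red cross → the island.
6. diplomat Blue crosses ← the mainland.
7. diplomat Blue and diplomat Red cross → the island.
8. diplomat Red crosses ← the mainland.
9. diplomat Gold, diplomat Green, and diplomat Red cross → the island.

Yes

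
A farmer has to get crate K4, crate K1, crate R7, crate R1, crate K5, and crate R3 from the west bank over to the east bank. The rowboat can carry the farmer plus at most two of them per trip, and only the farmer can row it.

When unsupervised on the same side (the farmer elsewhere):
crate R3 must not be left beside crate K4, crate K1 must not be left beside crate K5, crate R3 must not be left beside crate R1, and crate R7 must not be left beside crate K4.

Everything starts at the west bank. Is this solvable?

Whatever the first load, the items left behind include a forbidden pair without the farmer. No opening move is safe, so no plan exists.

No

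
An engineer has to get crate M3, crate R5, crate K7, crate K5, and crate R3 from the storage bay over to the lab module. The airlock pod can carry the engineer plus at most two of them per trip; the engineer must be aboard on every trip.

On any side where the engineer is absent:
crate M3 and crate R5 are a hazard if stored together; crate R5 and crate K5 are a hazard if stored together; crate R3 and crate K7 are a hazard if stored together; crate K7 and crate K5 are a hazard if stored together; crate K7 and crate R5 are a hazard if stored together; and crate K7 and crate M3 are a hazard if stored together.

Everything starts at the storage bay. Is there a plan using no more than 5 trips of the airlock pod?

No

Counting alone: the engineer can take at most 2 across per trip to the lab module, so moving all 5 needs at least 3 loaded trips out, with a return between consecutive ones — at least 5 crossings.
The safety rule pushes this higher. Following every safe sequence of crossings, the most of the 5 that can be at the lab module as the airlock pod arrives there on crossing 5 is 4 — never all 5.
So the move cannot be finished within 5 crossings. (The shortest complete plan takes 7:)
1. Engineer goes to the lab module with crate K7 and crate R5.  [the storage bay: crate K5, crate M3, crate R3 | the lab module: crate K7, crate R5]
2. Engineer goes back to the storage bay with crate R5.  [the storage bay: crate K5, crate M3, crate R3, crate R5 | the lab module: crate K7]
3. Engineer goes to the lab module with crate K5 and crate M3.  [the storage bay: crate R3, crate R5 | the lab module: crate K5, crate K7, crate M3]
4. Engineer goes back to the storage bay with crate K7.  [the storage bay: crate K7, crate R3, crate R5 | the lab module: crate K5, crate M3]
5. Engineer goes to the lab module with crate R3 and crate R5.  [the storage bay: crate K7 | the lab module: crate K5, crate M3, crate R3, crate R5]
6. Engineer goes back to the storage bay with crate R5.  [the storage bay: crate K7, crate R5 | the lab module: crate K5, crate M3, crate R3]
7. Engineer goes to the lab module with crate K7 and crate R5.  [the storage bay: — | the lab module: crate K5, crate K7, crate M3, crate R3, crate R5]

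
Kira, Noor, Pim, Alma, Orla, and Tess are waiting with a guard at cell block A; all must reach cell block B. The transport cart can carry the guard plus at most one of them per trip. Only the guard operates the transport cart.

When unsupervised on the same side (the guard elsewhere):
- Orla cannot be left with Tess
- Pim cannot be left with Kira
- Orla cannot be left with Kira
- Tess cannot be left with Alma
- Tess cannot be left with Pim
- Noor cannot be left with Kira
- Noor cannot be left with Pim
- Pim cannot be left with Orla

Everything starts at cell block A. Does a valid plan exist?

No

Whatever the first load, the items left behind include a forbidden pair without the guard. No opening move is safe, so no plan exists.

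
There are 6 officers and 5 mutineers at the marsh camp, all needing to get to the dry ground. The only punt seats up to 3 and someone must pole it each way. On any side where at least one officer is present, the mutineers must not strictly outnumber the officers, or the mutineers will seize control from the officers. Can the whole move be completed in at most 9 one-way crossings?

Yes — this plan uses 9 crossings (≤ 9):
1. 3 mutineers → the dry ground.  (the marsh camp: 6O 2M; the dry ground: 0O 3M)
2. 1 mutineer ← the marsh camp.  (the marsh camp: 6O 3M; the dry ground: 0O 2M)
3. 3 officers → the dry ground.  (the marsh camp: 3O 3M; the dry ground: 3O 2M)
4. 1 officer ← the marsh camp.  (the marsh camp: 4O 3M; the dry ground: 2O 2M)
5. 2 officers and 1 mutineer → the dry ground.  (the marsh camp: 2O 2M; the dry ground: 4O 3M)
6. 1 officer ← the marsh camp.  (the marsh camp: 3O 2M; the dry ground: 3O 3M)
7. 2 officers and 1 mutineer → the dry ground.  (the marsh camp: 1O 1M; the dry ground: 5O 4M)
8. 1 officer ← the marsh camp.  (the marsh camp: 2O 1M; the dry ground: 4O 4M)
9. 2 officers and 1 mutineer → the dry ground.  (the marsh camp: 0O 0M; the dry ground: 6O 5M)

Yes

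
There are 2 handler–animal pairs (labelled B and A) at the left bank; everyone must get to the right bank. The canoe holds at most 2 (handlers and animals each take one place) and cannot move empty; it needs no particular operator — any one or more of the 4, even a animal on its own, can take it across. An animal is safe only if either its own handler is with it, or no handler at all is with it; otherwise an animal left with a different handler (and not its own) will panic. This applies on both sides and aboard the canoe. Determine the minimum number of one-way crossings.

5

Counting alone: each trip to the right bank takes at most 2 across and each return brings at least 1 back, so after t trips out (and t−1 returns) at most 2t − (t−1) of the 4 are across; that first reaches 4 at t = 3, so at least 5 crossings are needed.
The plan below uses exactly 5 crossings, so it is optimal:
1. animal B and handler B cross → the right bank.
2. handler B crosses ← the left bank.
3. handler A and handler B cross → the right bank.
4. handler A crosses ← the left bank.
5. animal A and handler A cross → the right bank.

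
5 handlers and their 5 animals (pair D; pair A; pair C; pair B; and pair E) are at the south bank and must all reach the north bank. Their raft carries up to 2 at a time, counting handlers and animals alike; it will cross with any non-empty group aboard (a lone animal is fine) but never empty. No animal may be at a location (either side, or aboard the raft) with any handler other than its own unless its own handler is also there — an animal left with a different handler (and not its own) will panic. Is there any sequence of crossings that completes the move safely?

No

Following every safe sequence of crossings from the start, the most of the 10 that can be at the north bank as the raft arrives there on crossings 1, 3, 5, 7 is 2, 3, 4, 5 respectively; the best ever achieved is 5 of 10.
From crossing 9 on, no configuration arises that was not already reachable earlier: only 82 distinct safe configurations (who is on which side, and where the raft is) can ever be reached, none of them has everyone across, and every continuation just revisits them. So no valid plan exists.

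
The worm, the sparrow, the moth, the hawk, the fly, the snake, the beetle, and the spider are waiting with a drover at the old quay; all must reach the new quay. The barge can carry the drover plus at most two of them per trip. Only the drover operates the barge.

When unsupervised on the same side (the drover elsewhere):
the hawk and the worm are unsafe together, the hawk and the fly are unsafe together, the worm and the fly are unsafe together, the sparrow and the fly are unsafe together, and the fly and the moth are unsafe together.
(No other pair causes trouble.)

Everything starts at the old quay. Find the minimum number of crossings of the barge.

13

Counting alone: the drover can take at most 2 across per trip to the new quay, so moving all 8 needs at least 4 loaded trips out, with a return between consecutive ones — at least 7 crossings.
The safety rule pushes this higher. Following every safe sequence of crossings, the most of the 8 that can be at the new quay as the barge arrives there on crossings 7, 9, 11 is 5, 6, 7 respectively — never all 8.
So no plan with fewer than 13 crossings exists, and this one achieves 13:
1. Drover goes to the new quay with the fly and the worm.
2. Drover goes back to the old quay with the worm.
3. Drover goes to the new quay with the sparrow and the worm.
4. Drover goes back to the old quay with the fly.
5. Drover goes to the new quay with the hawk and the moth.
6. Drover goes back to the old quay with the worm.
7. Drover goes to the new quay with the snake and the worm.
8. Drover goes back to the old quay with the worm.
9. Drover goes to the new quay with the beetle and the worm.
10. Drover goes back to the old quay with the worm.
11. Drover goes to the new quay with the spider and the worm.
12. Drover goes back to the old quay with the worm.
13. Drover goes to the new quay with the fly and the worm.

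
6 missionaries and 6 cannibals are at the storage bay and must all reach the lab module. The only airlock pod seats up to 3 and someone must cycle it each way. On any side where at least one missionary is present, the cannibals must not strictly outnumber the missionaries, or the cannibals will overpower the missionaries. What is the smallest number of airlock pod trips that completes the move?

Following every safe sequence of crossings from the start, the most of the 12 that can be at the lab module as the airlock pod arrives there on crossings 1, 3, 5 is 3, 5, 6 respectively; the best ever achieved is 6 of 12.
From crossing 7 on, no configuration arises that was not already reachable earlier: only 17 distinct safe configurations (who is on which side, and where the airlock pod is) can ever be reached, none of them has everyone across, and every continuation just revisits them. They are: 0 missionaries + 0 cannibals across (airlock pod back at the start); 0 missionaries + 1 cannibal across (airlock pod there); 0 missionaries + 1 cannibal across (airlock pod back at the start); 0 missionaries + 2 cannibals across (airlock pod there); 0 missionaries + 2 cannibals across (airlock pod back at the start); 0 missionaries + 3 cannibals across (airlock pod there); 0 missionaries + 3 cannibals across (airlock pod back at the start); 0 missionaries + 4 cannibals across (airlock pod there); 0 missionaries + 4 cannibals across (airlock pod back at the start); 0 missionaries + 5 cannibals across (airlock pod there); 0 missionaries + 5 cannibals across (airlock pod back at the start); 0 missionaries + 6 cannibals across (airlock pod there); 1 missionary + 1 cannibal across (airlock pod there); 1 missionary + 1 cannibal across (airlock pod back at the start); 2 missionaries + 2 cannibals across (airlock pod there); 2 missionaries + 2 cannibals across (airlock pod back at the start); 3 missionaries + 3 cannibals across (airlock pod there). So no valid plan exists.

impossible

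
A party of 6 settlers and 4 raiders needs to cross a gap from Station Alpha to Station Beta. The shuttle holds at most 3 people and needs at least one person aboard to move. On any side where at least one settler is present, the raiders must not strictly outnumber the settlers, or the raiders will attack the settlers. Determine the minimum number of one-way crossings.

Counting alone: each trip to Station Beta takes at most 3 across and each return brings at least 1 back, so after t trips out (and t−1 returns) at most 3t − (t−1) of the 10 are across; that first reaches 10 at t = 5, so at least 9 crossings are needed.
The plan below uses exactly 9 crossings, so it is optimal:
1. 2 raiders → Station Beta.  (Station Alpha: 6S 2R; Station Beta: 0S 2R)
2. 1 raider ← Station Alpha.  (Station Alpha: 6S 3R; Station Beta: 0S 1R)
3. 3 raiders → Station Beta.  (Station Alpha: 6S 0R; Station Beta: 0S 4R)
4. 1 raider ← Station Alpha.  (Station Alpha: 6S 1R; Station Beta: 0S 3R)
5. 3 settlers → Station Beta.  (Station Alpha: 3S 1R; Station Beta: 3S 3R)
6. 1 raider ← Station Alpha.  (Station Alpha: 3S 2R; Station Beta: 3S 2R)
7. 1 settler and 2 raiders → Station Beta.  (Station Alpha: 2S 0R; Station Beta: 4S 4R)
8. 1 raider ← Station Alpha.  (Station Alpha: 2S 1R; Station Beta: 4S 3R)
9. 2 settlers and 1 raider → Station Beta.  (Station Alpha: 0S 0R; Station Beta: 6S 4R)

9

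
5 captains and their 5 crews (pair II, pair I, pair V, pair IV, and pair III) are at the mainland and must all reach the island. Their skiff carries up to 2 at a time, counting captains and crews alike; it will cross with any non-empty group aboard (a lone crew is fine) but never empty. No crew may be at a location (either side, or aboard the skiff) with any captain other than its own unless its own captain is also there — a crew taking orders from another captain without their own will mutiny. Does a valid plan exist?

No

Following every safe sequence of crossings from the start, the most of the 10 that can be at the island as the skiff arrives there on crossings 1, 3, 5, 7 is 2, 3, 4, 5 respectively; the best ever achieved is 5 of 10.
From crossing 9 on, no configuration arises that was not already reachable earlier: only 82 distinct safe configurations (who is on which side, and where the skiff is) can ever be reached, none of them has everyone across, and every continuation just revisits them. So no valid plan exists.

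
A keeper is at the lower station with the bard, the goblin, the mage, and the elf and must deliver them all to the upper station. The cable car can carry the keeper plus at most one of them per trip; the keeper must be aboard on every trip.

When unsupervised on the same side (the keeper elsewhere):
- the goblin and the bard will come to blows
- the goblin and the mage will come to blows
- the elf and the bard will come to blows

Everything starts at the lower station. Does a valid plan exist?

Whatever the first load, the items left behind include a forbidden pair without the keeper. No opening move is safe, so no plan exists.

No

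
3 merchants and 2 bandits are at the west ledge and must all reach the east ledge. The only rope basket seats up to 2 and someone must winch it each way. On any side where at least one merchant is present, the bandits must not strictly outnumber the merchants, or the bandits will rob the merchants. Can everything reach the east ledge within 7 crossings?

Yes — this plan uses 7 crossings (≤ 7):
1. 2 bandits → the east ledge.  (the west ledge: 3M 0B; the east ledge: 0M 2B)
2. 1 bandit ← the west ledge.  (the west ledge: 3M 1B; the east ledge: 0M 1B)
3. 2 merchants → the east ledge.  (the west ledge: 1M 1B; the east ledge: 2M 1B)
4. 1 merchant ← the west ledge.  (the west ledge: 2M 1B; the east ledge: 1M 1B)
5. 1 merchant and 1 bandit → the east ledge.  (the west ledge: 1M 0B; the east ledge: 2M 2B)
6. 1 bandit ← the west ledge.  (the west ledge: 1M 1B; the east ledge: 2M 1B)
7. 1 merchant and 1 bandit → the east ledge.  (the west ledge: 0M 0B; the east ledge: 3M 2B)

Yes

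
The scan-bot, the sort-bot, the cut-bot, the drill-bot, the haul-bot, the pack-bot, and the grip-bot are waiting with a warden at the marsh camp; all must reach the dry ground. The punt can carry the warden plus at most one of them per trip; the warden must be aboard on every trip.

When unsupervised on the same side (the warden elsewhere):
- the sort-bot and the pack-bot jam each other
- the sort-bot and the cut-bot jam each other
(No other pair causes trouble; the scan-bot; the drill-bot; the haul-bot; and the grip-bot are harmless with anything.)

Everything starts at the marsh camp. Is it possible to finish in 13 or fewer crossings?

Counting alone: the warden can take at most 1 across per trip to the dry ground, so moving all 7 needs at least 7 loaded trips out, with a return between consecutive ones — at least 13 crossings.
The safety rule pushes this higher. Following every safe sequence of crossings, the most of the 7 that can be at the dry ground as the punt arrives there on crossing 13 is 6 — never all 7.
So the move cannot be finished within 13 crossings. (The shortest complete plan takes 15:)
1. Warden goes to the dry ground with the sort-bot.  [the marsh camp: the cut-bot, the drill-bot, the grip-bot, the haul-bot, the pack-bot, the scan-bot | the dry ground: the sort-bot]
2. Warden goes back to the marsh camp alone.  [the marsh camp: the cut-bot, the drill-bot, the grip-bot, the haul-bot, the pack-bot, the scan-bot | the dry ground: the sort-bot]
3. Warden goes to the dry ground with the scan-bot.  [the marsh camp: the cut-bot, the drill-bot, the grip-bot, the haul-bot, the pack-bot | the dry ground: the scan-bot, the sort-bot]
4. Warden goes back to the marsh camp alone.  [the marsh camp: the cut-bot, the drill-bot, the grip-bot, the haul-bot, the pack-bot | the dry ground: the scan-bot, the sort-bot]
5. Warden goes to the dry ground with the cut-bot.  [the marsh camp: the drill-bot, the grip-bot, the haul-bot, the pack-bot | the dry ground: the cut-bot, the scan-bot, the sort-bot]
6. Warden goes back to the marsh camp with the sort-bot.  [the marsh camp: the drill-bot, the grip-bot, the haul-bot, the pack-bot, the sort-bot | the dry ground: the cut-bot, the scan-bot]
7. Warden goes to the dry ground with the pack-bot.  [the marsh camp: the drill-bot, the grip-bot, the haul-bot, the sort-bot | the dry ground: the cut-bot, the pack-bot, the scan-bot]
8. Warden goes back to the marsh camp alone.  [the marsh camp: the drill-bot, the grip-bot, the haul-bot, the sort-bot | the dry ground: the cut-bot, the pack-bot, the scan-bot]
9. Warden goes to the dry ground with the drill-bot.  [the marsh camp: the grip-bot, the haul-bot, the sort-bot | the dry ground: the cut-bot, the drill-bot, the pack-bot, the scan-bot]
10. Warden goes back to the marsh camp alone.  [the marsh camp: the grip-bot, the haul-bot, the sort-bot | the dry ground: the cut-bot, the drill-bot, the pack-bot, the scan-bot]
11. Warden goes to the dry ground with the haul-bot.  [the marsh camp: the grip-bot, the sort-bot | the dry ground: the cut-bot, the drill-bot, the haul-bot, the pack-bot, the scan-bot]
12. Warden goes back to the marsh camp alone.  [the marsh camp: the grip-bot, the sort-bot | the dry ground: the cut-bot, the drill-bot, the haul-bot, the pack-bot, the scan-bot]
13. Warden goes to the dry ground with the grip-bot.  [the marsh camp: the sort-bot | the dry ground: the cut-bot, the drill-bot, the grip-bot, the haul-bot, the pack-bot, the scan-bot]
14. Warden goes back to the marsh camp alone.  [the marsh camp: the sort-bot | the dry ground: the cut-bot, the drill-bot, the grip-bot, the haul-bot, the pack-bot, the scan-bot]
15. Warden goes to the dry ground with the sort-bot.  [the marsh camp: — | the dry ground: the cut-bot, the drill-bot, the grip-bot, the haul-bot, the pack-bot, the scan-bot, the sort-bot]

No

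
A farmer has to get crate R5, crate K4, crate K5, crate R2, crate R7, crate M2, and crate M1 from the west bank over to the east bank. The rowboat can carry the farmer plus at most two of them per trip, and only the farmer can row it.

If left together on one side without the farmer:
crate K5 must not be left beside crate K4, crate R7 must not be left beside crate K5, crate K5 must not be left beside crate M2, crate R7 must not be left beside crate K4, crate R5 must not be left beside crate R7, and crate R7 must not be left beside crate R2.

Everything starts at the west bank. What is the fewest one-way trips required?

Counting alone: the farmer can take at most 2 across per trip to the east bank, so moving all 7 needs at least 4 loaded trips out, with a return between consecutive ones — at least 7 crossings.
The safety rule pushes this higher. Following every safe sequence of crossings, the most of the 7 that can be at the east bank as the rowboat arrives there on crossings 7, 9 is 5, 6 respectively — never all 7.
So no plan with fewer than 11 crossings exists, and this one achieves 11:
1. Farmer goes to the east bank with crate K5 and crate R7.  [the west bank: crate K4, crate M1, crate M2, crate R2, crate R5 | the east bank: crate K5, crate R7]
2. Farmer goes back to the west bank with crate K5.  [the west bank: crate K4, crate K5, crate M1, crate M2, crate R2, crate R5 | the east bank: crate R7]
3. Farmer goes to the east bank with crate K5 and crate R5.  [the west bank: crate K4, crate M1, crate M2, crate R2 | the east bank: crate K5, crate R5, crate R7]
4. Farmer goes back to the west bank with crate R7.  [the west bank: crate K4, crate M1, crate M2, crate R2, crate R7 | the east bank: crate K5, crate R5]
5. Farmer goes to the east bank with crate K4 and crate R2.  [the west bank: crate M1, crate M2, crate R7 | the east bank: crate K4, crate K5, crate R2, crate R5]
6. Farmer goes back to the west bank with crate K4.  [the west bank: crate K4, crate M1, crate M2, crate R7 | the east bank: crate K5, crate R2, crate R5]
7. Farmer goes to the east bank with crate K4 and crate M2.  [the west bank: crate M1, crate R7 | the east bank: crate K4, crate K5, crate M2, crate R2, crate R5]
8. Farmer goes back to the west bank with crate K5.  [the west bank: crate K5, crate M1, crate R7 | the east bank: crate K4, crate M2, crate R2, crate R5]
9. Farmer goes to the east bank with crate K5 and crate M1.  [the west bank: crate R7 | the east bank: crate K4, crate K5, crate M1, crate M2, crate R2, crate R5]
10. Farmer goes back to the west bank with crate K5.  [the west bank: crate K5, crate R7 | the east bank: crate K4, crate M1, crate M2, crate R2, crate R5]
11. Farmer goes to the east bank with crate K5 and crate R7.  [the west bank: — | the east bank: crate K4, crate K5, crate M1, crate M2, crate R2, crate R5, crate R7]

11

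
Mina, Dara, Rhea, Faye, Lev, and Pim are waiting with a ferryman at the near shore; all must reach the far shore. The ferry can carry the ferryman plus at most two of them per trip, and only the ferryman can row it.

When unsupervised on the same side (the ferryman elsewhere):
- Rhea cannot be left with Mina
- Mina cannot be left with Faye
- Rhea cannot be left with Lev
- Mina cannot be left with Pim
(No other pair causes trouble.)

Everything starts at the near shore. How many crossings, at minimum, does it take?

Counting alone: the ferryman can take at most 2 across per trip to the far shore, so moving all 6 needs at least 3 loaded trips out, with a return between consecutive ones — at least 5 crossings.
The safety rule pushes this higher. Following every safe sequence of crossings, the most of the 6 that can be at the far shore as the ferry arrives there on crossing 5 is 5 — never all 6.
So no plan with fewer than 7 crossings exists, and this one achieves 7:
1. Ferryman goes to the far shore with Mina and Rhea.  [the near shore: Dara, Faye, Lev, Pim | the far shore: Mina, Rhea]
2. Ferryman goes back to the near shore with Mina.  [the near shore: Dara, Faye, Lev, Mina, Pim | the far shore: Rhea]
3. Ferryman goes to the far shore with Dara and Mina.  [the near shore: Faye, Lev, Pim | the far shore: Dara, Mina, Rhea]
4. Ferryman goes back to the near shore with Mina.  [the near shore: Faye, Lev, Mina, Pim | the far shore: Dara, Rhea]
5. Ferryman goes to the far shore with Faye and Pim.  [the near shore: Lev, Mina | the far shore: Dara, Faye, Pim, Rhea]
6. Ferryman goes back to the near shore alone.  [the near shore: Lev, Mina | the far shore: Dara, Faye, Pim, Rhea]
7. Ferryman goes to the far shore with Lev and Mina.  [the near shore: — | the far shore: Dara, Faye, Lev, Mina, Pim, Rhea]

7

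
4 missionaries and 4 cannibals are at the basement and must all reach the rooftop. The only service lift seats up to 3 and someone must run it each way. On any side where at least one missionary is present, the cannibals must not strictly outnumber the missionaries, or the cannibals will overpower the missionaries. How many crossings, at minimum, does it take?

Counting alone: each trip to the rooftop takes at most 3 across and each return brings at least 1 back, so after t trips out (and t−1 returns) at most 3t − (t−1) of the 8 are across; that first reaches 8 at t = 4, so at least 7 crossings are needed.
The safety rule pushes this higher. Following every safe sequence of crossings, the most of the 8 that can be at the rooftop as the service lift arrives there on crossing 7 is 7 — never all 8.
So no plan with fewer than 9 crossings exists, and this one achieves 9:
1. 2 cannibals → the rooftop.  (the basement: 4M 2C; the rooftop: 0M 2C)
2. 1 cannibal ← the basement.  (the basement: 4M 3C; the rooftop: 0M 1C)
3. 3 cannibals → the rooftop.  (the basement: 4M 0C; the rooftop: 0M 4C)
4. 1 cannibal ← the basement.  (the basement: 4M 1C; the rooftop: 0M 3C)
5. 3 missionaries → the rooftop.  (the basement: 1M 1C; the rooftop: 3M 3C)
6. 1 missionary and 1 cannibal ← the basement.  (the basement: 2M 2C; the rooftop: 2M 2C)
7. 2 missionaries → the rooftop.  (the basement: 0M 2C; the rooftop: 4M 2C)
8. 1 cannibal ← the basement.  (the basement: 0M 3C; the rooftop: 4M 1C)
9. 3 cannibals → the rooftop.  (the basement: 0M 0C; the rooftop: 4M 4C)

9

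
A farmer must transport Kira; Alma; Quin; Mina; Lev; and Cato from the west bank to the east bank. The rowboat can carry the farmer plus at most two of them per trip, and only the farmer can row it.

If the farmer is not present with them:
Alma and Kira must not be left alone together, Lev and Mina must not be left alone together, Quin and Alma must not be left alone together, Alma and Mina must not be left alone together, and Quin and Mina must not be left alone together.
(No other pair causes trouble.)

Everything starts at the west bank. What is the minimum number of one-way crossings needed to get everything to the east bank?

Counting alone: the farmer can take at most 2 across per trip to the east bank, so moving all 6 needs at least 3 loaded trips out, with a return between consecutive ones — at least 5 crossings.
The safety rule pushes this higher. Following every safe sequence of crossings, the most of the 6 that can be at the east bank as the rowboat arrives there on crossings 5, 7 is 4, 5 respectively — never all 6.
So no plan with fewer than 9 crossings exists, and this one achieves 9:
1. Farmer goes to the east bank with Alma and Mina.
2. Farmer goes back to the west bank with Alma.
3. Farmer goes to the east bank with Alma and Kira.
4. Farmer goes back to the west bank with Alma.
5. Farmer goes to the east bank with Alma and Cato.
6. Farmer goes back to the west bank with Alma.
7. Farmer goes to the east bank with Lev and Quin.
8. Farmer goes back to the west bank with Mina.
9. Farmer goes to the east bank with Alma and Mina.

9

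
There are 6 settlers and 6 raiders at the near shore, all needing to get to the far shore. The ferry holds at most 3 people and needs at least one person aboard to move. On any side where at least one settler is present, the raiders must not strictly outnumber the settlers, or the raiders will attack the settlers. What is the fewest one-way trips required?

Following every safe sequence of crossings from the start, the most of the 12 that can be at the far shore as the ferry arrives there on crossings 1, 3, 5 is 3, 5, 6 respectively; the best ever achieved is 6 of 12.
From crossing 7 on, no configuration arises that was not already reachable earlier: only 17 distinct safe configurations (who is on which side, and where the ferry is) can ever be reached, none of them has everyone across, and every continuation just revisits them. They are: 0 settlers + 0 raiders across (ferry back at the start); 0 settlers + 1 raider across (ferry there); 0 settlers + 1 raider across (ferry back at the start); 0 settlers + 2 raiders across (ferry there); 0 settlers + 2 raiders across (ferry back at the start); 0 settlers + 3 raiders across (ferry there); 0 settlers + 3 raiders across (ferry back at the start); 0 settlers + 4 raiders across (ferry there); 0 settlers + 4 raiders across (ferry back at the start); 0 settlers + 5 raiders across (ferry there); 0 settlers + 5 raiders across (ferry back at the start); 0 settlers + 6 raiders across (ferry there); 1 settler + 1 raider across (ferry there); 1 settler + 1 raider across (ferry back at the start); 2 settlers + 2 raiders across (ferry there); 2 settlers + 2 raiders across (ferry back at the start); 3 settlers + 3 raiders across (ferry there). So no valid plan exists.

impossible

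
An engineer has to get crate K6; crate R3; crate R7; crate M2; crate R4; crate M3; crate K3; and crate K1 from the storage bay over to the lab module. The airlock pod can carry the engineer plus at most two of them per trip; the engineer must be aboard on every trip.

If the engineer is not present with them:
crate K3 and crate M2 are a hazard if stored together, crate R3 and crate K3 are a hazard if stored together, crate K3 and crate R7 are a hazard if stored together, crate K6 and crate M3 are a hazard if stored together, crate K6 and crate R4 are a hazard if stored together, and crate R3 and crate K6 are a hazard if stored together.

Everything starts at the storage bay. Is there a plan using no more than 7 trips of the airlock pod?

No

Counting alone: the engineer can take at most 2 across per trip to the lab module, so moving all 8 needs at least 4 loaded trips out, with a return between consecutive ones — at least 7 crossings.
The safety rule pushes this higher. Following every safe sequence of crossings, the most of the 8 that can be at the lab module as the airlock pod arrives there on crossing 7 is 6 — never all 8.
So the move cannot be finished within 7 crossings. (The shortest complete plan takes 9:)
1. Engineer goes to the lab module with crate K3 and crate K6.  [the storage bay: crate K1, crate M2, crate M3, crate R3, crate R4, crate R7 | the lab module: crate K3, crate K6]
2. Engineer goes back to the storage bay alone.  [the storage bay: crate K1, crate M2, crate M3, crate R3, crate R4, crate R7 | the lab module: crate K3, crate K6]
3. Engineer goes to the lab module with crate M2 and crate R7.  [the storage bay: crate K1, crate M3, crate R3, crate R4 | the lab module: crate K3, crate K6, crate M2, crate R7]
4. Engineer goes back to the storage bay with crate K3.  [the storage bay: crate K1, crate K3, crate M3, crate R3, crate R4 | the lab module: crate K6, crate M2, crate R7]
5. Engineer goes to the lab module with crate R3 and crate R4.  [the storage bay: crate K1, crate K3, crate M3 | the lab module: crate K6, crate M2, crate R3, crate R4, crate R7]
6. Engineer goes back to the storage bay with crate K6.  [the storage bay: crate K1, crate K3, crate K6, crate M3 | the lab module: crate M2, crate R3, crate R4, crate R7]
7. Engineer goes to the lab module with crate K1 and crate M3.  [the storage bay: crate K3, crate K6 | the lab module: crate K1, crate M2, crate M3, crate R3, crate R4, crate R7]
8. Engineer goes back to the storage bay alone.  [the storage bay: crate K3, crate K6 | the lab module: crate K1, crate M2, crate M3, crate R3, crate R4, crate R7]
9. Engineer goes to the lab module with crate K3 and crate K6.  [the storage bay: — | the lab module: crate K1, crate K3, crate K6, crate M2, crate M3, crate R3, crate R4, crate R7]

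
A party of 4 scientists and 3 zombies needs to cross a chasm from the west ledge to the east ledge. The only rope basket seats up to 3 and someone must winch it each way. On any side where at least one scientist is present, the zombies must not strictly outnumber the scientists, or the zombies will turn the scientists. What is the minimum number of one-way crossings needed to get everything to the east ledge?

Counting alone: each trip to the east ledge takes at most 3 across and each return brings at least 1 back, so after t trips out (and t−1 returns) at most 3t − (t−1) of the 7 are across; that first reaches 7 at t = 3, so at least 5 crossings are needed.
The plan below uses exactly 5 crossings, so it is optimal:
1. 3 zombies → the east ledge.  (the west ledge: 4S 0Z; the east ledge: 0S 3Z)
2. 1 zombie ← the west ledge.  (the west ledge: 4S 1Z; the east ledge: 0S 2Z)
3. 3 scientists → the east ledge.  (the west ledge: 1S 1Z; the east ledge: 3S 2Z)
4. 1 scientist ← the west ledge.  (the west ledge: 2S 1Z; the east ledge: 2S 2Z)
5. 2 scientists and 1 zombie → the east ledge.  (the west ledge: 0S 0Z; the east ledge: 4S 3Z)

5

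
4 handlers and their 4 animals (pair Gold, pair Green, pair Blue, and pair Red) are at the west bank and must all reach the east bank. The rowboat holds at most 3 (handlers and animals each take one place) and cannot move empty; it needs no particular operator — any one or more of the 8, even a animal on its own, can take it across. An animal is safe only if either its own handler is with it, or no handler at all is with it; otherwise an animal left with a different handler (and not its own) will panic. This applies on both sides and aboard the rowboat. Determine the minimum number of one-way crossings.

Counting alone: each trip to the east bank takes at most 3 across and each return brings at least 1 back, so after t trips out (and t−1 returns) at most 3t − (t−1) of the 8 are across; that first reaches 8 at t = 4, so at least 7 crossings are needed.
The safety rule pushes this higher. Following every safe sequence of crossings, the most of the 8 that can be at the east bank as the rowboat arrives there on crossing 7 is 7 — never all 8.
So no plan with fewer than 9 crossings exists, and this one achieves 9:
1. animal Gold and handler Gold cross → the east bank.
2. handler Gold crosses ← the west bank.
3. animal Green, handler Gold, and handler Green cross → the east bank.
4. animal Gold and handler Gold cross ← the west bank.
5. handler Blue, handler Gold, and handler Red cross → the east bank.
6. animal Green crosses ← the west bank.
7. animal Gold and animal Green cross → the east bank.
8. animal Gold crosses ← the west bank.
9. animal Blue, animal Gold, and animal Red cross → the east bank.

9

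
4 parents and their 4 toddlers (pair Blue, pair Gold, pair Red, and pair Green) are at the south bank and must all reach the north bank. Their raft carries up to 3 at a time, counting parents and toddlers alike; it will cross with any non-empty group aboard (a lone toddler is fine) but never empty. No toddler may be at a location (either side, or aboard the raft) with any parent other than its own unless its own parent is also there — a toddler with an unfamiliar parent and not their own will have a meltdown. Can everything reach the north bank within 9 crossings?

Yes

Yes — this plan uses 9 crossings (≤ 9):
1. parent Blue and toddler Blue cross → the north bank.
2. parent Blue crosses ← the south bank.
3. parent Blue, parent Gold, and toddler Gold cross → the north bank.
4. parent Blue and toddler Blue cross ← the south bank.
5. parent Blue, parent Green, and parent Red cross → the north bank.
6. toddler Gold crosses ← the south bank.
7. toddler Blue and toddler Gold cross → the north bank.
8. toddler Blue crosses ← the south bank.
9. toddler Blue, toddler Green, and toddler Red cross → the north bank.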